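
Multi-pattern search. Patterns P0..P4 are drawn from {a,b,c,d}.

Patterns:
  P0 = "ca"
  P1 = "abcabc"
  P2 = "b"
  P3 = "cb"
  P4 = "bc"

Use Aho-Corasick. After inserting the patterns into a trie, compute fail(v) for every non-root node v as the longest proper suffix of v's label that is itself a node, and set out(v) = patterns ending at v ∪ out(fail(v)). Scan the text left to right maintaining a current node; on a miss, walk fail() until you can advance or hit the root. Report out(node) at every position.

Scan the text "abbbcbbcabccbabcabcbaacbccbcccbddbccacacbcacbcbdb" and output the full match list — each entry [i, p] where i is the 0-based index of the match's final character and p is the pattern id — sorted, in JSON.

Build:
Trie nodes:
  n0 'ε': a→3 b→9 c→1
  n1 'c': a→2 b→10
  n2 'ca': ·  ←P0
  n3 'a': b→4
  n4 'ab': c→5
  n5 'abc': a→6
  n6 'abca': b→7
  n7 'abcab': c→8
  n8 'abcabc': ·  ←P1
  n9 'b': c→11  ←P2
  n10 'cb': ·  ←P3
  n11 'bc': ·  ←P4

Failure links (BFS by depth):
  n1('c'): parent n0 fail=0; on 'c' 0 → fail=0;  out ∅∪∅=∅
  n3('a'): parent n0 fail=0; on 'a' 0 → fail=0;  out ∅∪∅=∅
  n9('b'): parent n0 fail=0; on 'b' 0 → fail=0;  out {2}∪∅={2}
  n2('ca'): parent n1 fail=0; on 'a' 0 → fail=3;  out {0}∪∅={0}
  n4('ab'): parent n3 fail=0; on 'b' 0 → fail=9;  out ∅∪{2}={2}
  n10('cb'): parent n1 fail=0; on 'b' 0 → fail=9;  out {3}∪{2}={2,3}
  n11('bc'): parent n9 fail=0; on 'c' 0 → fail=1;  out {4}∪∅={4}
  n5('abc'): parent n4 fail=9; on 'c' 9 → fail=11;  out ∅∪{4}={4}
  n6('abca'): parent n5 fail=11; on 'a' 11→1 → fail=2;  out ∅∪{0}={0}
  n7('abcab'): parent n6 fail=2; on 'b' 2→3 → fail=4;  out ∅∪{2}={2}
  n8('abcabc'): parent n7 fail=4; on 'c' 4 → fail=5;  out {1}∪{4}={1,4}

Scan:
[0] read 'a'  n0⇒n3
[1] read 'b'  n3⇒n4  → match P2@[1:1]
[2] read 'b'  n4⇒n9 (via fail)  → match P2@[2:2]
[3] read 'b'  n9⇒n9 (via fail)  → match P2@[3:3]
[4] read 'c'  n9⇒n11  → match P4@[3:4]
[5] read 'b'  n11⇒n10 (via fail)  → match P2@[5:5],P3@[4:5]
[6] read 'b'  n10⇒n9 (via fail)  → match P2@[6:6]
[7] read 'c'  n9⇒n11  → match P4@[6:7]
[8] read 'a'  n11⇒n2 (via fail)  → match P0@[7:8]
[9] read 'b'  n2⇒n4 (via fail)  → match P2@[9:9]
[10] read 'c'  n4⇒n5  → match P4@[9:10]
[11] read 'c'  n5⇒n1 (via fail)
[12] read 'b'  n1⇒n10  → match P2@[12:12],P3@[11:12]
[13] read 'a'  n10⇒n3 (via fail)
[14] read 'b'  n3⇒n4  → match P2@[14:14]
[15] read 'c'  n4⇒n5  → match P4@[14:15]
[16] read 'a'  n5⇒n6  → match P0@[15:16]
[17] read 'b'  n6⇒n7  → match P2@[17:17]
[18] read 'c'  n7⇒n8  → match P1@[13:18],P4@[17:18]
[19] read 'b'  n8⇒n10 (via fail)  → match P2@[19:19],P3@[18:19]
[20] read 'a'  n10⇒n3 (via fail)
[21] read 'a'  n3⇒n3 (via fail)
[22] read 'c'  n3⇒n1 (via fail)
[23] read 'b'  n1⇒n10  → match P2@[23:23],P3@[22:23]
[24] read 'c'  n10⇒n11 (via fail)  → match P4@[23:24]
[25] read 'c'  n11⇒n1 (via fail)
[26] read 'b'  n1⇒n10  → match P2@[26:26],P3@[25:26]
[27] read 'c'  n10⇒n11 (via fail)  → match P4@[26:27]
[28] read 'c'  n11⇒n1 (via fail)
[29] read 'c'  n1⇒n1 (via fail)
[30] read 'b'  n1⇒n10  → match P2@[30:30],P3@[29:30]
[31] read 'd'  n10⇒n0 (via fail)
[32] read 'd'  n0⇒n0
[33] read 'b'  n0⇒n9  → match P2@[33:33]
[34] read 'c'  n9⇒n11  → match P4@[33:34]
[35] read 'c'  n11⇒n1 (via fail)
[36] read 'a'  n1⇒n2  → match P0@[35:36]
[37] read 'c'  n2⇒n1 (via fail)
[38] read 'a'  n1⇒n2  → match P0@[37:38]
[39] read 'c'  n2⇒n1 (via fail)
[40] read 'b'  n1⇒n10  → match P2@[40:40],P3@[39:40]
[41] read 'c'  n10⇒n11 (via fail)  → match P4@[40:41]
[42] read 'a'  n11⇒n2 (via fail)  → match P0@[41:42]
[43] read 'c'  n2⇒n1 (via fail)
[44] read 'b'  n1⇒n10  → match P2@[44:44],P3@[43:44]
[45] read 'c'  n10⇒n11 (via fail)  → match P4@[44:45]
[46] read 'b'  n11⇒n10 (via fail)  → match P2@[46:46],P3@[45:46]
[47] read 'd'  n10⇒n0 (via fail)
[48] read 'b'  n0⇒n9  → match P2@[48:48]

All matches (sorted): [[1,2],[2,2],[3,2],[4,4],[5,2],[5,3],[6,2],[7,4],[8,0],[9,2],[10,4],[12,2],[12,3],[14,2],[15,4],[16,0],[17,2],[18,1],[18,4],[19,2],[19,3],[23,2],[23,3],[24,4],[26,2],[26,3],[27,4],[30,2],[30,3],[33,2],[34,4],[36,0],[38,0],[40,2],[40,3],[41,4],[42,0],[44,2],[44,3],[45,4],[46,2],[46,3],[48,2]]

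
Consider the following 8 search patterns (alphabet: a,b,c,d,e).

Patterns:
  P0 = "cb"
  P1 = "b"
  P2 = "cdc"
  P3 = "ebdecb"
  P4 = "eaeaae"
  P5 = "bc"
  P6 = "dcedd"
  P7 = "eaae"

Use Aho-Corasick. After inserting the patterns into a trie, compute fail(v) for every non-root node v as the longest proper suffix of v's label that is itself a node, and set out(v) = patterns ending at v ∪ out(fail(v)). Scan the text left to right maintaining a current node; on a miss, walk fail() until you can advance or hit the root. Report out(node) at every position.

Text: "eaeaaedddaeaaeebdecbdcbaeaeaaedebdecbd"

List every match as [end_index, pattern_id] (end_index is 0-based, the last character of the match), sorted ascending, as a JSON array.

Construct AC machine:
Trie (insert patterns):
  n0 'ε': b→3 c→1 d→18 e→6
  n1 'c': b→2 d→4
  n2 'cb': ·  ←P0
  n3 'b': c→17  ←P1
  n4 'cd': c→5
  n5 'cdc': ·  ←P2
  n6 'e': a→12 b→7
  n7 'eb': d→8
  n8 'ebd': e→9
  n9 'ebde': c→10
  n10 'ebdec': b→11
  n11 'ebdecb': ·  ←P3
  n12 'ea': a→23 e→13
  n13 'eae': a→14
  n14 'eaea': a→15
  n15 'eaeaa': e→16
  n16 'eaeaae': ·  ←P4
  n17 'bc': ·  ←P5
  n18 'd': c→19
  n19 'dc': e→20
  n20 'dce': d→21
  n21 'dced': d→22
  n22 'dcedd': ·  ←P6
  n23 'eaa': e→24
  n24 'eaae': ·  ←P7

BFS fail/out derivation:
  fail(1) 'c': from fail(0)=0 chase 'c': 0 ⇒ 0;  out=∅∪out(0)=∅
  fail(3) 'b': from fail(0)=0 chase 'b': 0 ⇒ 0;  out={1}∪out(0)={1}
  fail(6) 'e': from fail(0)=0 chase 'e': 0 ⇒ 0;  out=∅∪out(0)=∅
  fail(18) 'd': from fail(0)=0 chase 'd': 0 ⇒ 0;  out=∅∪out(0)=∅
  fail(2) 'cb': from fail(1)=0 chase 'b': 0 ⇒ 3;  out={0}∪out(3)={0,1}
  fail(4) 'cd': from fail(1)=0 chase 'd': 0 ⇒ 18;  out=∅∪out(18)=∅
  fail(7) 'eb': from fail(6)=0 chase 'b': 0 ⇒ 3;  out=∅∪out(3)={1}
  fail(12) 'ea': from fail(6)=0 chase 'a': 0 ⇒ 0;  out=∅∪out(0)=∅
  fail(17) 'bc': from fail(3)=0 chase 'c': 0 ⇒ 1;  out={5}∪out(1)={5}
  fail(19) 'dc': from fail(18)=0 chase 'c': 0 ⇒ 1;  out=∅∪out(1)=∅
  fail(5) 'cdc': from fail(4)=18 chase 'c': 18 ⇒ 19;  out={2}∪out(19)={2}
  fail(8) 'ebd': from fail(7)=3 chase 'd': 3→0 ⇒ 18;  out=∅∪out(18)=∅
  fail(13) 'eae': from fail(12)=0 chase 'e': 0 ⇒ 6;  out=∅∪out(6)=∅
  fail(20) 'dce': from fail(19)=1 chase 'e': 1→0 ⇒ 6;  out=∅∪out(6)=∅
  fail(23) 'eaa': from fail(12)=0 chase 'a': 0 ⇒ 0;  out=∅∪out(0)=∅
  fail(9) 'ebde': from fail(8)=18 chase 'e': 18→0 ⇒ 6;  out=∅∪out(6)=∅
  fail(14) 'eaea': from fail(13)=6 chase 'a': 6 ⇒ 12;  out=∅∪out(12)=∅
  fail(21) 'dced': from fail(20)=6 chase 'd': 6→0 ⇒ 18;  out=∅∪out(18)=∅
  fail(24) 'eaae': from fail(23)=0 chase 'e': 0 ⇒ 6;  out={7}∪out(6)={7}
  fail(10) 'ebdec': from fail(9)=6 chase 'c': 6→0 ⇒ 1;  out=∅∪out(1)=∅
  fail(15) 'eaeaa': from fail(14)=12 chase 'a': 12 ⇒ 23;  out=∅∪out(23)=∅
  fail(22) 'dcedd': from fail(21)=18 chase 'd': 18→0 ⇒ 18;  out={6}∪out(18)={6}
  fail(11) 'ebdecb': from fail(10)=1 chase 'b': 1 ⇒ 2;  out={3}∪out(2)={0,1,3}
  fail(16) 'eaeaae': from fail(15)=23 chase 'e': 23 ⇒ 24;  out={4}∪out(24)={4,7}

Scan:
pos 0 'e': at 6
pos 1 'a': at 12
pos 2 'e': at 13
pos 3 'a': at 14
pos 4 'a': at 15
pos 5 'e': at 16  ** P4@[0:5],P7@[2:5]
pos 6 'd': at 18 (fail-walked)
pos 7 'd': at 18 (fail-walked)
pos 8 'd': at 18 (fail-walked)
pos 9 'a': at 0 (fail-walked)
pos 10 'e': at 6
pos 11 'a': at 12
pos 12 'a': at 23
pos 13 'e': at 24  ** P7@[10:13]
pos 14 'e': at 6 (fail-walked)
pos 15 'b': at 7  ** P1@[15:15]
pos 16 'd': at 8
pos 17 'e': at 9
pos 18 'c': at 10
pos 19 'b': at 11  ** P0@[18:19],P1@[19:19],P3@[14:19]
pos 20 'd': at 18 (fail-walked)
pos 21 'c': at 19
pos 22 'b': at 2 (fail-walked)  ** P0@[21:22],P1@[22:22]
pos 23 'a': at 0 (fail-walked)
pos 24 'e': at 6
pos 25 'a': at 12
pos 26 'e': at 13
pos 27 'a': at 14
pos 28 'a': at 15
pos 29 'e': at 16  ** P4@[24:29],P7@[26:29]
pos 30 'd': at 18 (fail-walked)
pos 31 'e': at 6 (fail-walked)
pos 32 'b': at 7  ** P1@[32:32]
pos 33 'd': at 8
pos 34 'e': at 9
pos 35 'c': at 10
pos 36 'b': at 11  ** P0@[35:36],P1@[36:36],P3@[31:36]
pos 37 'd': at 18 (fail-walked)

All matches (sorted): [[5,4],[5,7],[13,7],[15,1],[19,0],[19,1],[19,3],[22,0],[22,1],[29,4],[29,7],[32,1],[36,0],[36,1],[36,3]]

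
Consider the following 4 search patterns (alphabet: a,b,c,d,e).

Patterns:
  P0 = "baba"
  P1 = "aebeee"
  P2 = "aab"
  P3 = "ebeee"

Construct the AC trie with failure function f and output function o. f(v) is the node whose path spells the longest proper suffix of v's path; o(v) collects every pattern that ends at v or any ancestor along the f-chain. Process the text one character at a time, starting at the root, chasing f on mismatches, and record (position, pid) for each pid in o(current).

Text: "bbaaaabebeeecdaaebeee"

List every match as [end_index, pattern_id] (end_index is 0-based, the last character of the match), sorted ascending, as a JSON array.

Build automaton:
Trie nodes:
  n0 'ε': a→5 b→1 e→13
  n1 'b': a→2
  n2 'ba': b→3
  n3 'bab': a→4
  n4 'baba': ·  [P0 ends]
  n5 'a': a→11 e→6
  n6 'ae': b→7
  n7 'aeb': e→8
  n8 'aebe': e→9
  n9 'aebee': e→10
  n10 'aebeee': ·  [P1 ends]
  n11 'aa': b→12
  n12 'aab': ·  [P2 ends]
  n13 'e': b→14
  n14 'eb': e→15
  n15 'ebe': e→16
  n16 'ebee': e→17
  n17 'ebeee': ·  [P3 ends]

BFS fail/out derivation:
  fail(1) 'b': from fail(0)=0 chase 'b': 0 ⇒ 0;  out=∅∪out(0)=∅
  fail(5) 'a': from fail(0)=0 chase 'a': 0 ⇒ 0;  out=∅∪out(0)=∅
  fail(13) 'e': from fail(0)=0 chase 'e': 0 ⇒ 0;  out=∅∪out(0)=∅
  fail(2) 'ba': from fail(1)=0 chase 'a': 0 ⇒ 5;  out=∅∪out(5)=∅
  fail(6) 'ae': from fail(5)=0 chase 'e': 0 ⇒ 13;  out=∅∪out(13)=∅
  fail(11) 'aa': from fail(5)=0 chase 'a': 0 ⇒ 5;  out=∅∪out(5)=∅
  fail(14) 'eb': from fail(13)=0 chase 'b': 0 ⇒ 1;  out=∅∪out(1)=∅
  fail(3) 'bab': from fail(2)=5 chase 'b': 5→0 ⇒ 1;  out=∅∪out(1)=∅
  fail(7) 'aeb': from fail(6)=13 chase 'b': 13 ⇒ 14;  out=∅∪out(14)=∅
  fail(12) 'aab': from fail(11)=5 chase 'b': 5→0 ⇒ 1;  out={2}∪out(1)={2}
  fail(15) 'ebe': from fail(14)=1 chase 'e': 1→0 ⇒ 13;  out=∅∪out(13)=∅
  fail(4) 'baba': from fail(3)=1 chase 'a': 1 ⇒ 2;  out={0}∪out(2)={0}
  fail(8) 'aebe': from fail(7)=14 chase 'e': 14 ⇒ 15;  out=∅∪out(15)=∅
  fail(16) 'ebee': from fail(15)=13 chase 'e': 13→0 ⇒ 13;  out=∅∪out(13)=∅
  fail(9) 'aebee': from fail(8)=15 chase 'e': 15 ⇒ 16;  out=∅∪out(16)=∅
  fail(17) 'ebeee': from fail(16)=13 chase 'e': 13→0 ⇒ 13;  out={3}∪out(13)={3}
  fail(10) 'aebeee': from fail(9)=16 chase 'e': 16 ⇒ 17;  out={1}∪out(17)={1,3}

Run:
i=0 'b': node 0→1
i=1 'b': node 1→1 (fail-walked)
i=2 'a': node 1→2
i=3 'a': node 2→11 (fail-walked)
i=4 'a': node 11→11 (fail-walked)
i=5 'a': node 11→11 (fail-walked)
i=6 'b': node 11→12  → match P2@[4:6]
i=7 'e': node 12→13 (fail-walked)
i=8 'b': node 13→14
i=9 'e': node 14→15
i=10 'e': node 15→16
i=11 'e': node 16→17  → match P3@[7:11]
i=12 'c': node 17→0 (fail-walked)
i=13 'd': node 0→0
i=14 'a': node 0→5
i=15 'a': node 5→11
i=16 'e': node 11→6 (fail-walked)
i=17 'b': node 6→7
i=18 'e': node 7→8
i=19 'e': node 8→9
i=20 'e': node 9→10  → match P1@[15:20],P3@[16:20]

Result: [[6,2],[11,3],[20,1],[20,3]]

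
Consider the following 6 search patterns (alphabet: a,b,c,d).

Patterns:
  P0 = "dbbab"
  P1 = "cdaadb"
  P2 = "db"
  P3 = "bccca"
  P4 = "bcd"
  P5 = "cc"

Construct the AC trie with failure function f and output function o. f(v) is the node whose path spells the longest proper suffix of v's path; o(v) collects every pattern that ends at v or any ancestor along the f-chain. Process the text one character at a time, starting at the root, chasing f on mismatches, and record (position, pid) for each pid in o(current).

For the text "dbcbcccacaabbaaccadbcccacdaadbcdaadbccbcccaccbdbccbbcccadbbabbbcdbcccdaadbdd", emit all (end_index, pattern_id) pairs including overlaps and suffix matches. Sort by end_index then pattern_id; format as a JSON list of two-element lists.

Build automaton:
Trie nodes:
  n0 'ε': b→12 c→6 d→1
  n1 'd': b→2
  n2 'db': b→3  [P2 ends]
  n3 'dbb': a→4
  n4 'dbba': b→5
  n5 'dbbab': ·  [P0 ends]
  n6 'c': c→18 d→7
  n7 'cd': a→8
  n8 'cda': a→9
  n9 'cdaa': d→10
  n10 'cdaad': b→11
  n11 'cdaadb': ·  [P1 ends]
  n12 'b': c→13
  n13 'bc': c→14 d→17
  n14 'bcc': c→15
  n15 'bccc': a→16
  n16 'bccca': ·  [P3 ends]
  n17 'bcd': ·  [P4 ends]
  n18 'cc': ·  [P5 ends]

BFS fail/out derivation:
  fail(1) 'd': from fail(0)=0 chase 'd': 0 ⇒ 0;  out=∅∪out(0)=∅
  fail(6) 'c': from fail(0)=0 chase 'c': 0 ⇒ 0;  out=∅∪out(0)=∅
  fail(12) 'b': from fail(0)=0 chase 'b': 0 ⇒ 0;  out=∅∪out(0)=∅
  fail(2) 'db': from fail(1)=0 chase 'b': 0 ⇒ 12;  out={2}∪out(12)={2}
  fail(7) 'cd': from fail(6)=0 chase 'd': 0 ⇒ 1;  out=∅∪out(1)=∅
  fail(13) 'bc': from fail(12)=0 chase 'c': 0 ⇒ 6;  out=∅∪out(6)=∅
  fail(18) 'cc': from fail(6)=0 chase 'c': 0 ⇒ 6;  out={5}∪out(6)={5}
  fail(3) 'dbb': from fail(2)=12 chase 'b': 12→0 ⇒ 12;  out=∅∪out(12)=∅
  fail(8) 'cda': from fail(7)=1 chase 'a': 1→0 ⇒ 0;  out=∅∪out(0)=∅
  fail(14) 'bcc': from fail(13)=6 chase 'c': 6 ⇒ 18;  out=∅∪out(18)={5}
  fail(17) 'bcd': from fail(13)=6 chase 'd': 6 ⇒ 7;  out={4}∪out(7)={4}
  fail(4) 'dbba': from fail(3)=12 chase 'a': 12→0 ⇒ 0;  out=∅∪out(0)=∅
  fail(9) 'cdaa': from fail(8)=0 chase 'a': 0 ⇒ 0;  out=∅∪out(0)=∅
  fail(15) 'bccc': from fail(14)=18 chase 'c': 18→6 ⇒ 18;  out=∅∪out(18)={5}
  fail(5) 'dbbab': from fail(4)=0 chase 'b': 0 ⇒ 12;  out={0}∪out(12)={0}
  fail(10) 'cdaad': from fail(9)=0 chase 'd': 0 ⇒ 1;  out=∅∪out(1)=∅
  fail(16) 'bccca': from fail(15)=18 chase 'a': 18→6→0 ⇒ 0;  out={3}∪out(0)={3}
  fail(11) 'cdaadb': from fail(10)=1 chase 'b': 1 ⇒ 2;  out={1}∪out(2)={1,2}

Scan:
[0] read 'd'  n0⇒n1
[1] read 'b'  n1⇒n2  → match P2@[0:1]
[2] read 'c'  n2⇒n13 (fail-walked)
[3] read 'b'  n13⇒n12 (fail-walked)
[4] read 'c'  n12⇒n13
[5] read 'c'  n13⇒n14  → match P5@[4:5]
[6] read 'c'  n14⇒n15  → match P5@[5:6]
[7] read 'a'  n15⇒n16  → match P3@[3:7]
[8] read 'c'  n16⇒n6 (fail-walked)
[9] read 'a'  n6⇒n0 (fail-walked)
[10] read 'a'  n0⇒n0
[11] read 'b'  n0⇒n12
[12] read 'b'  n12⇒n12 (fail-walked)
[13] read 'a'  n12⇒n0 (fail-walked)
[14] read 'a'  n0⇒n0
[15] read 'c'  n0⇒n6
[16] read 'c'  n6⇒n18  → match P5@[15:16]
[17] read 'a'  n18⇒n0 (fail-walked)
[18] read 'd'  n0⇒n1
[19] read 'b'  n1⇒n2  → match P2@[18:19]
[20] read 'c'  n2⇒n13 (fail-walked)
[21] read 'c'  n13⇒n14  → match P5@[20:21]
[22] read 'c'  n14⇒n15  → match P5@[21:22]
[23] read 'a'  n15⇒n16  → match P3@[19:23]
[24] read 'c'  n16⇒n6 (fail-walked)
[25] read 'd'  n6⇒n7
[26] read 'a'  n7⇒n8
[27] read 'a'  n8⇒n9
[28] read 'd'  n9⇒n10
[29] read 'b'  n10⇒n11  → match P1@[24:29],P2@[28:29]
[30] read 'c'  n11⇒n13 (fail-walked)
[31] read 'd'  n13⇒n17  → match P4@[29:31]
[32] read 'a'  n17⇒n8 (fail-walked)
[33] read 'a'  n8⇒n9
[34] read 'd'  n9⇒n10
[35] read 'b'  n10⇒n11  → match P1@[30:35],P2@[34:35]
[36] read 'c'  n11⇒n13 (fail-walked)
[37] read 'c'  n13⇒n14  → match P5@[36:37]
[38] read 'b'  n14⇒n12 (fail-walked)
[39] read 'c'  n12⇒n13
[40] read 'c'  n13⇒n14  → match P5@[39:40]
[41] read 'c'  n14⇒n15  → match P5@[40:41]
[42] read 'a'  n15⇒n16  → match P3@[38:42]
[43] read 'c'  n16⇒n6 (fail-walked)
[44] read 'c'  n6⇒n18  → match P5@[43:44]
[45] read 'b'  n18⇒n12 (fail-walked)
[46] read 'd'  n12⇒n1 (fail-walked)
[47] read 'b'  n1⇒n2  → match P2@[46:47]
[48] read 'c'  n2⇒n13 (fail-walked)
[49] read 'c'  n13⇒n14  → match P5@[48:49]
[50] read 'b'  n14⇒n12 (fail-walked)
[51] read 'b'  n12⇒n12 (fail-walked)
[52] read 'c'  n12⇒n13
[53] read 'c'  n13⇒n14  → match P5@[52:53]
[54] read 'c'  n14⇒n15  → match P5@[53:54]
[55] read 'a'  n15⇒n16  → match P3@[51:55]
[56] read 'd'  n16⇒n1 (fail-walked)
[57] read 'b'  n1⇒n2  → match P2@[56:57]
[58] read 'b'  n2⇒n3
[59] read 'a'  n3⇒n4
[60] read 'b'  n4⇒n5  → match P0@[56:60]
[61] read 'b'  n5⇒n12 (fail-walked)
[62] read 'b'  n12⇒n12 (fail-walked)
[63] read 'c'  n12⇒n13
[64] read 'd'  n13⇒n17  → match P4@[62:64]
[65] read 'b'  n17⇒n2 (fail-walked)  → match P2@[64:65]
[66] read 'c'  n2⇒n13 (fail-walked)
[67] read 'c'  n13⇒n14  → match P5@[66:67]
[68] read 'c'  n14⇒n15  → match P5@[67:68]
[69] read 'd'  n15⇒n7 (fail-walked)
[70] read 'a'  n7⇒n8
[71] read 'a'  n8⇒n9
[72] read 'd'  n9⇒n10
[73] read 'b'  n10⇒n11  → match P1@[68:73],P2@[72:73]
[74] read 'd'  n11⇒n1 (fail-walked)
[75] read 'd'  n1⇒n1 (fail-walked)

Result: [[1,2],[5,5],[6,5],[7,3],[16,5],[19,2],[21,5],[22,5],[23,3],[29,1],[29,2],[31,4],[35,1],[35,2],[37,5],[40,5],[41,5],[42,3],[44,5],[47,2],[49,5],[53,5],[54,5],[55,3],[57,2],[60,0],[64,4],[65,2],[67,5],[68,5],[73,1],[73,2]]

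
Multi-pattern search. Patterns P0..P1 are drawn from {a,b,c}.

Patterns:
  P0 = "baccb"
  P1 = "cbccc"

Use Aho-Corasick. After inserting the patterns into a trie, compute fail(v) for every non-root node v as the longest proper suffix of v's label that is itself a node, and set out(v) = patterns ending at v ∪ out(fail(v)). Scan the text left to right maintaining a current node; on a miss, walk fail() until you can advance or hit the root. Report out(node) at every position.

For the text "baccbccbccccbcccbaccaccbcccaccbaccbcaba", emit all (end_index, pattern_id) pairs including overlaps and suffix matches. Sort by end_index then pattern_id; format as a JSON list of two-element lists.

Build automaton:
Trie nodes:
  n0 'ε': b→1 c→6
  n1 'b': a→2
  n2 'ba': c→3
  n3 'bac': c→4
  n4 'bacc': b→5
  n5 'baccb': ·  [P0 ends]
  n6 'c': b→7
  n7 'cb': c→8
  n8 'cbc': c→9
  n9 'cbcc': c→10
  n10 'cbccc': ·  [P1 ends]

BFS fail/out derivation:
  fail(1) 'b': from fail(0)=0 chase 'b': 0 ⇒ 0;  out=∅∪out(0)=∅
  fail(6) 'c': from fail(0)=0 chase 'c': 0 ⇒ 0;  out=∅∪out(0)=∅
  fail(2) 'ba': from fail(1)=0 chase 'a': 0 ⇒ 0;  out=∅∪out(0)=∅
  fail(7) 'cb': from fail(6)=0 chase 'b': 0 ⇒ 1;  out=∅∪out(1)=∅
  fail(3) 'bac': from fail(2)=0 chase 'c': 0 ⇒ 6;  out=∅∪out(6)=∅
  fail(8) 'cbc': from fail(7)=1 chase 'c': 1→0 ⇒ 6;  out=∅∪out(6)=∅
  fail(4) 'bacc': from fail(3)=6 chase 'c': 6→0 ⇒ 6;  out=∅∪out(6)=∅
  fail(9) 'cbcc': from fail(8)=6 chase 'c': 6→0 ⇒ 6;  out=∅∪out(6)=∅
  fail(5) 'baccb': from fail(4)=6 chase 'b': 6 ⇒ 7;  out={0}∪out(7)={0}
  fail(10) 'cbccc': from fail(9)=6 chase 'c': 6→0 ⇒ 6;  out={1}∪out(6)={1}

Scan:
pos 0 'b': at 1
pos 1 'a': at 2
pos 2 'c': at 3
pos 3 'c': at 4
pos 4 'b': at 5  ** P0@[0:4]
pos 5 'c': at 8 ·f
pos 6 'c': at 9
pos 7 'b': at 7 ·f
pos 8 'c': at 8
pos 9 'c': at 9
pos 10 'c': at 10  ** P1@[6:10]
pos 11 'c': at 6 ·f
pos 12 'b': at 7
pos 13 'c': at 8
pos 14 'c': at 9
pos 15 'c': at 10  ** P1@[11:15]
pos 16 'b': at 7 ·f
pos 17 'a': at 2 ·f
pos 18 'c': at 3
pos 19 'c': at 4
pos 20 'a': at 0 ·f
pos 21 'c': at 6
pos 22 'c': at 6 ·f
pos 23 'b': at 7
pos 24 'c': at 8
pos 25 'c': at 9
pos 26 'c': at 10  ** P1@[22:26]
pos 27 'a': at 0 ·f
pos 28 'c': at 6
pos 29 'c': at 6 ·f
pos 30 'b': at 7
pos 31 'a': at 2 ·f
pos 32 'c': at 3
pos 33 'c': at 4
pos 34 'b': at 5  ** P0@[30:34]
pos 35 'c': at 8 ·f
pos 36 'a': at 0 ·f
pos 37 'b': at 1
pos 38 'a': at 2

Matches: [[4,0],[10,1],[15,1],[26,1],[34,0]]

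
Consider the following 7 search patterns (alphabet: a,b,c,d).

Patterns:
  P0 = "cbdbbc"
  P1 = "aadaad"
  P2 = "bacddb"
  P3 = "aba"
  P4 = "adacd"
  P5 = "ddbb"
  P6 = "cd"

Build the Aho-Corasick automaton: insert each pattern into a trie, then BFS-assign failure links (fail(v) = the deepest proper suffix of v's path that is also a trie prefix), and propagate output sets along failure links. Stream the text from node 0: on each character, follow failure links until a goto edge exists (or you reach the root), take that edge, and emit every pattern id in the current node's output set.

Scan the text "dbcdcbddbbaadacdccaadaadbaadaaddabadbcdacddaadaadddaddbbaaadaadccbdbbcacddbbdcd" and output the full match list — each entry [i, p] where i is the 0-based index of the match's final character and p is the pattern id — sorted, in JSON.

Build:
Trie nodes:
  0='ε' goto a→7 b→13 c→1 d→25
  1='c' goto b→2 d→29
  2='cb' goto d→3
  3='cbd' goto b→4
  4='cbdb' goto b→5
  5='cbdbb' goto c→6
  6='cbdbbc' goto ·  [P0 ends]
  7='a' goto a→8 b→19 d→21
  8='aa' goto d→9
  9='aad' goto a→10
  10='aada' goto a→11
  11='aadaa' goto d→12
  12='aadaad' goto ·  [P1 ends]
  13='b' goto a→14
  14='ba' goto c→15
  15='bac' goto d→16
  16='bacd' goto d→17
  17='bacdd' goto b→18
  18='bacddb' goto ·  [P2 ends]
  19='ab' goto a→20
  20='aba' goto ·  [P3 ends]
  21='ad' goto a→22
  22='ada' goto c→23
  23='adac' goto d→24
  24='adacd' goto ·  [P4 ends]
  25='d' goto d→26
  26='dd' goto b→27
  27='ddb' goto b→28
  28='ddbb' goto ·  [P5 ends]
  29='cd' goto ·  [P6 ends]

BFS fail/out derivation:
  fail(1) 'c': from fail(0)=0 chase 'c': 0 ⇒ 0;  out=∅∪out(0)=∅
  fail(7) 'a': from fail(0)=0 chase 'a': 0 ⇒ 0;  out=∅∪out(0)=∅
  fail(13) 'b': from fail(0)=0 chase 'b': 0 ⇒ 0;  out=∅∪out(0)=∅
  fail(25) 'd': from fail(0)=0 chase 'd': 0 ⇒ 0;  out=∅∪out(0)=∅
  fail(2) 'cb': from fail(1)=0 chase 'b': 0 ⇒ 13;  out=∅∪out(13)=∅
  fail(8) 'aa': from fail(7)=0 chase 'a': 0 ⇒ 7;  out=∅∪out(7)=∅
  fail(14) 'ba': from fail(13)=0 chase 'a': 0 ⇒ 7;  out=∅∪out(7)=∅
  fail(19) 'ab': from fail(7)=0 chase 'b': 0 ⇒ 13;  out=∅∪out(13)=∅
  fail(21) 'ad': from fail(7)=0 chase 'd': 0 ⇒ 25;  out=∅∪out(25)=∅
  fail(26) 'dd': from fail(25)=0 chase 'd': 0 ⇒ 25;  out=∅∪out(25)=∅
  fail(29) 'cd': from fail(1)=0 chase 'd': 0 ⇒ 25;  out={6}∪out(25)={6}
  fail(3) 'cbd': from fail(2)=13 chase 'd': 13→0 ⇒ 25;  out=∅∪out(25)=∅
  fail(9) 'aad': from fail(8)=7 chase 'd': 7 ⇒ 21;  out=∅∪out(21)=∅
  fail(15) 'bac': from fail(14)=7 chase 'c': 7→0 ⇒ 1;  out=∅∪out(1)=∅
  fail(20) 'aba': from fail(19)=13 chase 'a': 13 ⇒ 14;  out={3}∪out(14)={3}
  fail(22) 'ada': from fail(21)=25 chase 'a': 25→0 ⇒ 7;  out=∅∪out(7)=∅
  fail(27) 'ddb': from fail(26)=25 chase 'b': 25→0 ⇒ 13;  out=∅∪out(13)=∅
  fail(4) 'cbdb': from fail(3)=25 chase 'b': 25→0 ⇒ 13;  out=∅∪out(13)=∅
  fail(10) 'aada': from fail(9)=21 chase 'a': 21 ⇒ 22;  out=∅∪out(22)=∅
  fail(16) 'bacd': from fail(15)=1 chase 'd': 1 ⇒ 29;  out=∅∪out(29)={6}
  fail(23) 'adac': from fail(22)=7 chase 'c': 7→0 ⇒ 1;  out=∅∪out(1)=∅
  fail(28) 'ddbb': from fail(27)=13 chase 'b': 13→0 ⇒ 13;  out={5}∪out(13)={5}
  fail(5) 'cbdbb': from fail(4)=13 chase 'b': 13→0 ⇒ 13;  out=∅∪out(13)=∅
  fail(11) 'aadaa': from fail(10)=22 chase 'a': 22→7 ⇒ 8;  out=∅∪out(8)=∅
  fail(17) 'bacdd': from fail(16)=29 chase 'd': 29→25 ⇒ 26;  out=∅∪out(26)=∅
  fail(24) 'adacd': from fail(23)=1 chase 'd': 1 ⇒ 29;  out={4}∪out(29)={4,6}
  fail(6) 'cbdbbc': from fail(5)=13 chase 'c': 13→0 ⇒ 1;  out={0}∪out(1)={0}
  fail(12) 'aadaad': from fail(11)=8 chase 'd': 8 ⇒ 9;  out={1}∪out(9)={1}
  fail(18) 'bacddb': from fail(17)=26 chase 'b': 26 ⇒ 27;  out={2}∪out(27)={2}

Run:
i=0 'd': node 0→25
i=1 'b': node 25→13 ·f
i=2 'c': node 13→1 ·f
i=3 'd': node 1→29  → match P6@[2:3]
i=4 'c': node 29→1 ·f
i=5 'b': node 1→2
i=6 'd': node 2→3
i=7 'd': node 3→26 ·f
i=8 'b': node 26→27
i=9 'b': node 27→28  → match P5@[6:9]
i=10 'a': node 28→14 ·f
i=11 'a': node 14→8 ·f
i=12 'd': node 8→9
i=13 'a': node 9→10
i=14 'c': node 10→23 ·f
i=15 'd': node 23→24  → match P4@[11:15],P6@[14:15]
i=16 'c': node 24→1 ·f
i=17 'c': node 1→1 ·f
i=18 'a': node 1→7 ·f
i=19 'a': node 7→8
i=20 'd': node 8→9
i=21 'a': node 9→10
i=22 'a': node 10→11
i=23 'd': node 11→12  → match P1@[18:23]
i=24 'b': node 12→13 ·f
i=25 'a': node 13→14
i=26 'a': node 14→8 ·f
i=27 'd': node 8→9
i=28 'a': node 9→10
i=29 'a': node 10→11
i=30 'd': node 11→12  → match P1@[25:30]
i=31 'd': node 12→26 ·f
i=32 'a': node 26→7 ·f
i=33 'b': node 7→19
i=34 'a': node 19→20  → match P3@[32:34]
i=35 'd': node 20→21 ·f
i=36 'b': node 21→13 ·f
i=37 'c': node 13→1 ·f
i=38 'd': node 1→29  → match P6@[37:38]
i=39 'a': node 29→7 ·f
i=40 'c': node 7→1 ·f
i=41 'd': node 1→29  → match P6@[40:41]
i=42 'd': node 29→26 ·f
i=43 'a': node 26→7 ·f
i=44 'a': node 7→8
i=45 'd': node 8→9
i=46 'a': node 9→10
i=47 'a': node 10→11
i=48 'd': node 11→12  → match P1@[43:48]
i=49 'd': node 12→26 ·f
i=50 'd': node 26→26 ·f
i=51 'a': node 26→7 ·f
i=52 'd': node 7→21
i=53 'd': node 21→26 ·f
i=54 'b': node 26→27
i=55 'b': node 27→28  → match P5@[52:55]
i=56 'a': node 28→14 ·f
i=57 'a': node 14→8 ·f
i=58 'a': node 8→8 ·f
i=59 'd': node 8→9
i=60 'a': node 9→10
i=61 'a': node 10→11
i=62 'd': node 11→12  → match P1@[57:62]
i=63 'c': node 12→1 ·f
i=64 'c': node 1→1 ·f
i=65 'b': node 1→2
i=66 'd': node 2→3
i=67 'b': node 3→4
i=68 'b': node 4→5
i=69 'c': node 5→6  → match P0@[64:69]
i=70 'a': node 6→7 ·f
i=71 'c': node 7→1 ·f
i=72 'd': node 1→29  → match P6@[71:72]
i=73 'd': node 29→26 ·f
i=74 'b': node 26→27
i=75 'b': node 27→28  → match P5@[72:75]
i=76 'd': node 28→25 ·f
i=77 'c': node 25→1 ·f
i=78 'd': node 1→29  → match P6@[77:78]

All matches (sorted): [[3,6],[9,5],[15,4],[15,6],[23,1],[30,1],[34,3],[38,6],[41,6],[48,1],[55,5],[62,1],[69,0],[72,6],[75,5],[78,6]]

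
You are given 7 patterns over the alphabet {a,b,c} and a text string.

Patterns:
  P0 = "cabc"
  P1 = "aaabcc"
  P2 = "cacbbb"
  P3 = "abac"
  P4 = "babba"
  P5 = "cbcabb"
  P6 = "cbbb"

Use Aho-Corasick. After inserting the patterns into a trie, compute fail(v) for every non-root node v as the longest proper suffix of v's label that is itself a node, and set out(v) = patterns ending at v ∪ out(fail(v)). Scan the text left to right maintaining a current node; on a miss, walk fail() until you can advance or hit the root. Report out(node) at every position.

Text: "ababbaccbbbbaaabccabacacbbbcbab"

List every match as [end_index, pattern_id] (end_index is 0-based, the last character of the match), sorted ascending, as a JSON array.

Construct AC machine:
Trie nodes:
  0='ε' goto a→5 b→18 c→1
  1='c' goto a→2 b→23
  2='ca' goto b→3 c→11
  3='cab' goto c→4
  4='cabc' goto ·  [P0 ends]
  5='a' goto a→6 b→15
  6='aa' goto a→7
  7='aaa' goto b→8
  8='aaab' goto c→9
  9='aaabc' goto c→10
  10='aaabcc' goto ·  [P1 ends]
  11='cac' goto b→12
  12='cacb' goto b→13
  13='cacbb' goto b→14
  14='cacbbb' goto ·  [P2 ends]
  15='ab' goto a→16
  16='aba' goto c→17
  17='abac' goto ·  [P3 ends]
  18='b' goto a→19
  19='ba' goto b→20
  20='bab' goto b→21
  21='babb' goto a→22
  22='babba' goto ·  [P4 ends]
  23='cb' goto b→28 c→24
  24='cbc' goto a→25
  25='cbca' goto b→26
  26='cbcab' goto b→27
  27='cbcabb' goto ·  [P5 ends]
  28='cbb' goto b→29
  29='cbbb' goto ·  [P6 ends]

Failure links (BFS by depth):
  n1('c'): parent n0 fail=0; on 'c' 0 → fail=0;  out ∅∪∅=∅
  n5('a'): parent n0 fail=0; on 'a' 0 → fail=0;  out ∅∪∅=∅
  n18('b'): parent n0 fail=0; on 'b' 0 → fail=0;  out ∅∪∅=∅
  n2('ca'): parent n1 fail=0; on 'a' 0 → fail=5;  out ∅∪∅=∅
  n6('aa'): parent n5 fail=0; on 'a' 0 → fail=5;  out ∅∪∅=∅
  n15('ab'): parent n5 fail=0; on 'b' 0 → fail=18;  out ∅∪∅=∅
  n19('ba'): parent n18 fail=0; on 'a' 0 → fail=5;  out ∅∪∅=∅
  n23('cb'): parent n1 fail=0; on 'b' 0 → fail=18;  out ∅∪∅=∅
  n3('cab'): parent n2 fail=5; on 'b' 5 → fail=15;  out ∅∪∅=∅
  n7('aaa'): parent n6 fail=5; on 'a' 5 → fail=6;  out ∅∪∅=∅
  n11('cac'): parent n2 fail=5; on 'c' 5→0 → fail=1;  out ∅∪∅=∅
  n16('aba'): parent n15 fail=18; on 'a' 18 → fail=19;  out ∅∪∅=∅
  n20('bab'): parent n19 fail=5; on 'b' 5 → fail=15;  out ∅∪∅=∅
  n24('cbc'): parent n23 fail=18; on 'c' 18→0 → fail=1;  out ∅∪∅=∅
  n28('cbb'): parent n23 fail=18; on 'b' 18→0 → fail=18;  out ∅∪∅=∅
  n4('cabc'): parent n3 fail=15; on 'c' 15→18→0 → fail=1;  out {0}∪∅={0}
  n8('aaab'): parent n7 fail=6; on 'b' 6→5 → fail=15;  out ∅∪∅=∅
  n12('cacb'): parent n11 fail=1; on 'b' 1 → fail=23;  out ∅∪∅=∅
  n17('abac'): parent n16 fail=19; on 'c' 19→5→0 → fail=1;  out {3}∪∅={3}
  n21('babb'): parent n20 fail=15; on 'b' 15→18→0 → fail=18;  out ∅∪∅=∅
  n25('cbca'): parent n24 fail=1; on 'a' 1 → fail=2;  out ∅∪∅=∅
  n29('cbbb'): parent n28 fail=18; on 'b' 18→0 → fail=18;  out {6}∪∅={6}
  n9('aaabc'): parent n8 fail=15; on 'c' 15→18→0 → fail=1;  out ∅∪∅=∅
  n13('cacbb'): parent n12 fail=23; on 'b' 23 → fail=28;  out ∅∪∅=∅
  n22('babba'): parent n21 fail=18; on 'a' 18 → fail=19;  out {4}∪∅={4}
  n26('cbcab'): parent n25 fail=2; on 'b' 2 → fail=3;  out ∅∪∅=∅
  n10('aaabcc'): parent n9 fail=1; on 'c' 1→0 → fail=1;  out {1}∪∅={1}
  n14('cacbbb'): parent n13 fail=28; on 'b' 28 → fail=29;  out {2}∪{6}={2,6}
  n27('cbcabb'): parent n26 fail=3; on 'b' 3→15→18→0 → fail=18;  out {5}∪∅={5}

Text stream:
[0] read 'a'  n0⇒n5
[1] read 'b'  n5⇒n15
[2] read 'a'  n15⇒n16
[3] read 'b'  n16⇒n20 (fail-walked)
[4] read 'b'  n20⇒n21
[5] read 'a'  n21⇒n22  ** P4@[1:5]
[6] read 'c'  n22⇒n1 (fail-walked)
[7] read 'c'  n1⇒n1 (fail-walked)
[8] read 'b'  n1⇒n23
[9] read 'b'  n23⇒n28
[10] read 'b'  n28⇒n29  ** P6@[7:10]
[11] read 'b'  n29⇒n18 (fail-walked)
[12] read 'a'  n18⇒n19
[13] read 'a'  n19⇒n6 (fail-walked)
[14] read 'a'  n6⇒n7
[15] read 'b'  n7⇒n8
[16] read 'c'  n8⇒n9
[17] read 'c'  n9⇒n10  ** P1@[12:17]
[18] read 'a'  n10⇒n2 (fail-walked)
[19] read 'b'  n2⇒n3
[20] read 'a'  n3⇒n16 (fail-walked)
[21] read 'c'  n16⇒n17  ** P3@[18:21]
[22] read 'a'  n17⇒n2 (fail-walked)
[23] read 'c'  n2⇒n11
[24] read 'b'  n11⇒n12
[25] read 'b'  n12⇒n13
[26] read 'b'  n13⇒n14  ** P2@[21:26],P6@[23:26]
[27] read 'c'  n14⇒n1 (fail-walked)
[28] read 'b'  n1⇒n23
[29] read 'a'  n23⇒n19 (fail-walked)
[30] read 'b'  n19⇒n20

All matches (sorted): [[5,4],[10,6],[17,1],[21,3],[26,2],[26,6]]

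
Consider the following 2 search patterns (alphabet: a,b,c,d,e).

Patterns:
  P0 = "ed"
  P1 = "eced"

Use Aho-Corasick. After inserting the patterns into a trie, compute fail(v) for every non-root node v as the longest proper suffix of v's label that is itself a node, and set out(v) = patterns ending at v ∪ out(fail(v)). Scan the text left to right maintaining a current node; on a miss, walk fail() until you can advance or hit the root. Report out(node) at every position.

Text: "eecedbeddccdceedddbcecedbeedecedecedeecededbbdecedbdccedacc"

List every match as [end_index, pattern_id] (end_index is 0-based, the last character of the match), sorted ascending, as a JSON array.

Build automaton:
Trie (insert patterns):
  0='ε' goto e→1
  1='e' goto c→3 d→2
  2='ed' goto ·  [P0 ends]
  3='ec' goto e→4
  4='ece' goto d→5
  5='eced' goto ·  [P1 ends]

BFS fail/out derivation:
  fail(1) 'e': from fail(0)=0 chase 'e': 0 ⇒ 0;  out=∅∪out(0)=∅
  fail(2) 'ed': from fail(1)=0 chase 'd': 0 ⇒ 0;  out={0}∪out(0)={0}
  fail(3) 'ec': from fail(1)=0 chase 'c': 0 ⇒ 0;  out=∅∪out(0)=∅
  fail(4) 'ece': from fail(3)=0 chase 'e': 0 ⇒ 1;  out=∅∪out(1)=∅
  fail(5) 'eced': from fail(4)=1 chase 'd': 1 ⇒ 2;  out={1}∪out(2)={0,1}

Scan:
[0] read 'e'  n0⇒n1
[1] read 'e'  n1⇒n1 (via fail)
[2] read 'c'  n1⇒n3
[3] read 'e'  n3⇒n4
[4] read 'd'  n4⇒n5  ** P0@[3:4],P1@[1:4]
[5] read 'b'  n5⇒n0 (via fail)
[6] read 'e'  n0⇒n1
[7] read 'd'  n1⇒n2  ** P0@[6:7]
[8] read 'd'  n2⇒n0 (via fail)
[9] read 'c'  n0⇒n0
[10] read 'c'  n0⇒n0
[11] read 'd'  n0⇒n0
[12] read 'c'  n0⇒n0
[13] read 'e'  n0⇒n1
[14] read 'e'  n1⇒n1 (via fail)
[15] read 'd'  n1⇒n2  ** P0@[14:15]
[16] read 'd'  n2⇒n0 (via fail)
[17] read 'd'  n0⇒n0
[18] read 'b'  n0⇒n0
[19] read 'c'  n0⇒n0
[20] read 'e'  n0⇒n1
[21] read 'c'  n1⇒n3
[22] read 'e'  n3⇒n4
[23] read 'd'  n4⇒n5  ** P0@[22:23],P1@[20:23]
[24] read 'b'  n5⇒n0 (via fail)
[25] read 'e'  n0⇒n1
[26] read 'e'  n1⇒n1 (via fail)
[27] read 'd'  n1⇒n2  ** P0@[26:27]
[28] read 'e'  n2⇒n1 (via fail)
[29] read 'c'  n1⇒n3
[30] read 'e'  n3⇒n4
[31] read 'd'  n4⇒n5  ** P0@[30:31],P1@[28:31]
[32] read 'e'  n5⇒n1 (via fail)
[33] read 'c'  n1⇒n3
[34] read 'e'  n3⇒n4
[35] read 'd'  n4⇒n5  ** P0@[34:35],P1@[32:35]
[36] read 'e'  n5⇒n1 (via fail)
[37] read 'e'  n1⇒n1 (via fail)
[38] read 'c'  n1⇒n3
[39] read 'e'  n3⇒n4
[40] read 'd'  n4⇒n5  ** P0@[39:40],P1@[37:40]
[41] read 'e'  n5⇒n1 (via fail)
[42] read 'd'  n1⇒n2  ** P0@[41:42]
[43] read 'b'  n2⇒n0 (via fail)
[44] read 'b'  n0⇒n0
[45] read 'd'  n0⇒n0
[46] read 'e'  n0⇒n1
[47] read 'c'  n1⇒n3
[48] read 'e'  n3⇒n4
[49] read 'd'  n4⇒n5  ** P0@[48:49],P1@[46:49]
[50] read 'b'  n5⇒n0 (via fail)
[51] read 'd'  n0⇒n0
[52] read 'c'  n0⇒n0
[53] read 'c'  n0⇒n0
[54] read 'e'  n0⇒n1
[55] read 'd'  n1⇒n2  ** P0@[54:55]
[56] read 'a'  n2⇒n0 (via fail)
[57] read 'c'  n0⇒n0
[58] read 'c'  n0⇒n0

Matches: [[4,0],[4,1],[7,0],[15,0],[23,0],[23,1],[27,0],[31,0],[31,1],[35,0],[35,1],[40,0],[40,1],[42,0],[49,0],[49,1],[55,0]]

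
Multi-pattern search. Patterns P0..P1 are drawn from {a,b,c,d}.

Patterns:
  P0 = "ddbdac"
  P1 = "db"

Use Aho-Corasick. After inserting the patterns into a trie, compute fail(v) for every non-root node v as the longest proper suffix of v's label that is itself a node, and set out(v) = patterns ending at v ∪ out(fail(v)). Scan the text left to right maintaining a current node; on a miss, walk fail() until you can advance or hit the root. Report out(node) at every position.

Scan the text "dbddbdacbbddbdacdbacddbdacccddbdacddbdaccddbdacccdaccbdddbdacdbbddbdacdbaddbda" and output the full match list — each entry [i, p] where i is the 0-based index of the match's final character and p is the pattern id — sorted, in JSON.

Build:
Trie nodes:
  n0 'ε': d→1
  n1 'd': b→7 d→2
  n2 'dd': b→3
  n3 'ddb': d→4
  n4 'ddbd': a→5
  n5 'ddbda': c→6
  n6 'ddbdac': ·  ←P0
  n7 'db': ·  ←P1

Failure links (BFS by depth):
  n1('d'): parent n0 fail=0; on 'd' 0 → fail=0;  out ∅∪∅=∅
  n2('dd'): parent n1 fail=0; on 'd' 0 → fail=1;  out ∅∪∅=∅
  n7('db'): parent n1 fail=0; on 'b' 0 → fail=0;  out {1}∪∅={1}
  n3('ddb'): parent n2 fail=1; on 'b' 1 → fail=7;  out ∅∪{1}={1}
  n4('ddbd'): parent n3 fail=7; on 'd' 7→0 → fail=1;  out ∅∪∅=∅
  n5('ddbda'): parent n4 fail=1; on 'a' 1→0 → fail=0;  out ∅∪∅=∅
  n6('ddbdac'): parent n5 fail=0; on 'c' 0 → fail=0;  out {0}∪∅={0}

Text stream:
[0] read 'd'  n0⇒n1
[1] read 'b'  n1⇒n7  ** P1@[0:1]
[2] read 'd'  n7⇒n1 (via fail)
[3] read 'd'  n1⇒n2
[4] read 'b'  n2⇒n3  ** P1@[3:4]
[5] read 'd'  n3⇒n4
[6] read 'a'  n4⇒n5
[7] read 'c'  n5⇒n6  ** P0@[2:7]
[8] read 'b'  n6⇒n0 (via fail)
[9] read 'b'  n0⇒n0
[10] read 'd'  n0⇒n1
[11] read 'd'  n1⇒n2
[12] read 'b'  n2⇒n3  ** P1@[11:12]
[13] read 'd'  n3⇒n4
[14] read 'a'  n4⇒n5
[15] read 'c'  n5⇒n6  ** P0@[10:15]
[16] read 'd'  n6⇒n1 (via fail)
[17] read 'b'  n1⇒n7  ** P1@[16:17]
[18] read 'a'  n7⇒n0 (via fail)
[19] read 'c'  n0⇒n0
[20] read 'd'  n0⇒n1
[21] read 'd'  n1⇒n2
[22] read 'b'  n2⇒n3  ** P1@[21:22]
[23] read 'd'  n3⇒n4
[24] read 'a'  n4⇒n5
[25] read 'c'  n5⇒n6  ** P0@[20:25]
[26] read 'c'  n6⇒n0 (via fail)
[27] read 'c'  n0⇒n0
[28] read 'd'  n0⇒n1
[29] read 'd'  n1⇒n2
[30] read 'b'  n2⇒n3  ** P1@[29:30]
[31] read 'd'  n3⇒n4
[32] read 'a'  n4⇒n5
[33] read 'c'  n5⇒n6  ** P0@[28:33]
[34] read 'd'  n6⇒n1 (via fail)
[35] read 'd'  n1⇒n2
[36] read 'b'  n2⇒n3  ** P1@[35:36]
[37] read 'd'  n3⇒n4
[38] read 'a'  n4⇒n5
[39] read 'c'  n5⇒n6  ** P0@[34:39]
[40] read 'c'  n6⇒n0 (via fail)
[41] read 'd'  n0⇒n1
[42] read 'd'  n1⇒n2
[43] read 'b'  n2⇒n3  ** P1@[42:43]
[44] read 'd'  n3⇒n4
[45] read 'a'  n4⇒n5
[46] read 'c'  n5⇒n6  ** P0@[41:46]
[47] read 'c'  n6⇒n0 (via fail)
[48] read 'c'  n0⇒n0
[49] read 'd'  n0⇒n1
[50] read 'a'  n1⇒n0 (via fail)
[51] read 'c'  n0⇒n0
[52] read 'c'  n0⇒n0
[53] read 'b'  n0⇒n0
[54] read 'd'  n0⇒n1
[55] read 'd'  n1⇒n2
[56] read 'd'  n2⇒n2 (via fail)
[57] read 'b'  n2⇒n3  ** P1@[56:57]
[58] read 'd'  n3⇒n4
[59] read 'a'  n4⇒n5
[60] read 'c'  n5⇒n6  ** P0@[55:60]
[61] read 'd'  n6⇒n1 (via fail)
[62] read 'b'  n1⇒n7  ** P1@[61:62]
[63] read 'b'  n7⇒n0 (via fail)
[64] read 'd'  n0⇒n1
[65] read 'd'  n1⇒n2
[66] read 'b'  n2⇒n3  ** P1@[65:66]
[67] read 'd'  n3⇒n4
[68] read 'a'  n4⇒n5
[69] read 'c'  n5⇒n6  ** P0@[64:69]
[70] read 'd'  n6⇒n1 (via fail)
[71] read 'b'  n1⇒n7  ** P1@[70:71]
[72] read 'a'  n7⇒n0 (via fail)
[73] read 'd'  n0⇒n1
[74] read 'd'  n1⇒n2
[75] read 'b'  n2⇒n3  ** P1@[74:75]
[76] read 'd'  n3⇒n4
[77] read 'a'  n4⇒n5

All matches (sorted): [[1,1],[4,1],[7,0],[12,1],[15,0],[17,1],[22,1],[25,0],[30,1],[33,0],[36,1],[39,0],[43,1],[46,0],[57,1],[60,0],[62,1],[66,1],[69,0],[71,1],[75,1]]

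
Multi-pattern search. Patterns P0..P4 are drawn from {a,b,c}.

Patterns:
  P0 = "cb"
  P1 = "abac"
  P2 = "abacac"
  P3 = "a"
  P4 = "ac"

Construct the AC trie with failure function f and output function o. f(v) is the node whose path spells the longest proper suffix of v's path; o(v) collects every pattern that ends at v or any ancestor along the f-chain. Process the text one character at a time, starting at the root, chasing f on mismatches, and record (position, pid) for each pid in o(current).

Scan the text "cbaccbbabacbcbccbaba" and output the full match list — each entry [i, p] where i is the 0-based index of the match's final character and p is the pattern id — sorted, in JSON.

Build automaton:
Trie (insert patterns):
  0='ε' goto a→3 c→1
  1='c' goto b→2
  2='cb' goto ·  [P0 ends]
  3='a' goto b→4 c→9  [P3 ends]
  4='ab' goto a→5
  5='aba' goto c→6
  6='abac' goto a→7  [P1 ends]
  7='abaca' goto c→8
  8='abacac' goto ·  [P2 ends]
  9='ac' goto ·  [P4 ends]

Failure links (BFS by depth):
  n1('c'): parent n0 fail=0; on 'c' 0 → fail=0;  out ∅∪∅=∅
  n3('a'): parent n0 fail=0; on 'a' 0 → fail=0;  out {3}∪∅={3}
  n2('cb'): parent n1 fail=0; on 'b' 0 → fail=0;  out {0}∪∅={0}
  n4('ab'): parent n3 fail=0; on 'b' 0 → fail=0;  out ∅∪∅=∅
  n9('ac'): parent n3 fail=0; on 'c' 0 → fail=1;  out {4}∪∅={4}
  n5('aba'): parent n4 fail=0; on 'a' 0 → fail=3;  out ∅∪{3}={3}
  n6('abac'): parent n5 fail=3; on 'c' 3 → fail=9;  out {1}∪{4}={1,4}
  n7('abaca'): parent n6 fail=9; on 'a' 9→1→0 → fail=3;  out ∅∪{3}={3}
  n8('abacac'): parent n7 fail=3; on 'c' 3 → fail=9;  out {2}∪{4}={2,4}

Text stream:
[0] read 'c'  n0⇒n1
[1] read 'b'  n1⇒n2  → match P0@[0:1]
[2] read 'a'  n2⇒n3 (via fail)  → match P3@[2:2]
[3] read 'c'  n3⇒n9  → match P4@[2:3]
[4] read 'c'  n9⇒n1 (via fail)
[5] read 'b'  n1⇒n2  → match P0@[4:5]
[6] read 'b'  n2⇒n0 (via fail)
[7] read 'a'  n0⇒n3  → match P3@[7:7]
[8] read 'b'  n3⇒n4
[9] read 'a'  n4⇒n5  → match P3@[9:9]
[10] read 'c'  n5⇒n6  → match P1@[7:10],P4@[9:10]
[11] read 'b'  n6⇒n2 (via fail)  → match P0@[10:11]
[12] read 'c'  n2⇒n1 (via fail)
[13] read 'b'  n1⇒n2  → match P0@[12:13]
[14] read 'c'  n2⇒n1 (via fail)
[15] read 'c'  n1⇒n1 (via fail)
[16] read 'b'  n1⇒n2  → match P0@[15:16]
[17] read 'a'  n2⇒n3 (via fail)  → match P3@[17:17]
[18] read 'b'  n3⇒n4
[19] read 'a'  n4⇒n5  → match P3@[19:19]

Result: [[1,0],[2,3],[3,4],[5,0],[7,3],[9,3],[10,1],[10,4],[11,0],[13,0],[16,0],[17,3],[19,3]]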